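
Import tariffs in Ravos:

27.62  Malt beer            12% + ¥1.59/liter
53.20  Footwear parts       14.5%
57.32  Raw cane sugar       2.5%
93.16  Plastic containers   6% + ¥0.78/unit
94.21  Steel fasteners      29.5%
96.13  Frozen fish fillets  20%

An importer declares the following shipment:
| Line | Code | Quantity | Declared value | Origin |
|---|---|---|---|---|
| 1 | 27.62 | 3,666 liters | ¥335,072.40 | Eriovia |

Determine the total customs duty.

Line 1 (27.62, Eriovia, 3,666 liters, ¥335,072.40):
Base rate for 27.62 is 12% + ¥1.59/liter.
Duty = ¥335,072.40 × 12% + 3,666 × ¥1.59 = ¥46,037.63.

¥46,037.63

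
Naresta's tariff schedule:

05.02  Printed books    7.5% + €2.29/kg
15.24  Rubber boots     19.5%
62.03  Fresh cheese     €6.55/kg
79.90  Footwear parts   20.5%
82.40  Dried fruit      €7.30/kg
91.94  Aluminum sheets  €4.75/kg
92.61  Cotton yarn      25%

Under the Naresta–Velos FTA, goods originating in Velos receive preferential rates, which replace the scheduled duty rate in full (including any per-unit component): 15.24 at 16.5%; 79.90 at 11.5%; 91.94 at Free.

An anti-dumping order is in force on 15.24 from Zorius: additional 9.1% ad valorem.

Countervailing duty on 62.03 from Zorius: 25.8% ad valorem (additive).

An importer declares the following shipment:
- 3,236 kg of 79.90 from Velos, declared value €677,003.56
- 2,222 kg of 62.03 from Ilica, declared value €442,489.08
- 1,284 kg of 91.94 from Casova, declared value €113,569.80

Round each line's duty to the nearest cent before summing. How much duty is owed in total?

€98,508.51

Line 1 (79.90, Velos, 3,236 kg, €677,003.56):
Base rate for 79.90 is 20.5%.
Origin Velos qualifies under the Naresta–Velos agreement and 79.90 is covered: preferential rate 11.5% applies instead.
Duty = €677,003.56 × 11.5% = €77,855.41.
Line 2 (62.03, Ilica, 2,222 kg, €442,489.08):
Base rate for 62.03 is €6.55/kg.
The additional-duty order on 62.03 targets Zorius, not Ilica; it does not apply.
Duty = 2,222 × €6.55 = €14,554.10.
Line 3 (91.94, Casova, 1,284 kg, €113,569.80):
Base rate for 91.94 is €4.75/kg.
91.94 has an FTA preferential rate, but origin Casova is not Velos; base rate stands.
Duty = 1,284 × €4.75 = €6,099.00.
Total = €77,855.41 + €14,554.10 + €6,099.00 = €98,508.51.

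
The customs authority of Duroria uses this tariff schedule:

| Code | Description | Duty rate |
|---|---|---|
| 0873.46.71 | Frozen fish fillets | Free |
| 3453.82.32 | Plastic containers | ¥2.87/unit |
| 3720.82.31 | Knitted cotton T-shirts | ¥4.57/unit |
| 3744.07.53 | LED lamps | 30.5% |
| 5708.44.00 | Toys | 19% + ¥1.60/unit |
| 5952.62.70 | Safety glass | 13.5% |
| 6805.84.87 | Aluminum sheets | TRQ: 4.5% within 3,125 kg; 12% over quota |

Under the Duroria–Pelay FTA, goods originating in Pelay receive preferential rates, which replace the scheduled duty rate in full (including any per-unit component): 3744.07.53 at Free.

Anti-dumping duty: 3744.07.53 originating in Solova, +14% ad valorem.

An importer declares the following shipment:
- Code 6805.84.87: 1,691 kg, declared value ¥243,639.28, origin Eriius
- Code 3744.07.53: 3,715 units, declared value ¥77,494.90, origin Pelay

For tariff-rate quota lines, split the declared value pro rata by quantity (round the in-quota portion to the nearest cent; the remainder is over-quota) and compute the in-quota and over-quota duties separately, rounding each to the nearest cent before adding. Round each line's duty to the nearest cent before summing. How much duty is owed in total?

Line 1 (6805.84.87, Eriius, 1,691 kg, ¥243,639.28):
Code 6805.84.87 is under a tariff-rate quota (threshold 3,125 kg). Quantity 1,691 kg is within the quota, so the in-quota rate 4.5% applies to the full value.
Duty = ¥243,639.28 × 4.5% = ¥10,963.77.
Line 2 (3744.07.53, Pelay, 3,715 units, ¥77,494.90):
Base rate for 3744.07.53 is 30.5%.
Origin Pelay qualifies under the Duroria–Pelay agreement and 3744.07.53 is covered: preferential rate Free applies instead.
The additional-duty order on 3744.07.53 targets Solova, not Pelay; it does not apply.
Duty = ¥77,494.90 × 0% = ¥0.00.
Total = ¥10,963.77 + ¥0.00 = ¥10,963.77.

¥10,963.77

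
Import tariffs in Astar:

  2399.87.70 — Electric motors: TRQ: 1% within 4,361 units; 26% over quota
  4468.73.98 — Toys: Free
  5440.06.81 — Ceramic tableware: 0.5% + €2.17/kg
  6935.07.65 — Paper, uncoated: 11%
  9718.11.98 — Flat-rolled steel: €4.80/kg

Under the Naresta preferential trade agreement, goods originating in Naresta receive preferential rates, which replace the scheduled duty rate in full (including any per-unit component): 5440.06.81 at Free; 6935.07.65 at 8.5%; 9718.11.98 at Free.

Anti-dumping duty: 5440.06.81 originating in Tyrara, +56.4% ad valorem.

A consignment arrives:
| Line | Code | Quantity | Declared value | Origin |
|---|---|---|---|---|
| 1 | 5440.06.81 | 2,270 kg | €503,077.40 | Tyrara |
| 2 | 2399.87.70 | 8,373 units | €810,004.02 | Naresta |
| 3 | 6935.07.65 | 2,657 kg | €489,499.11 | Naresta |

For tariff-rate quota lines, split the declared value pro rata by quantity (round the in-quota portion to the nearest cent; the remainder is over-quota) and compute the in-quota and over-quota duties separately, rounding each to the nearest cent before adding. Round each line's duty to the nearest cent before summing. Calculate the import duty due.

€437,914.62

Line 1 (5440.06.81, Tyrara, 2,270 kg, €503,077.40):
Base rate for 5440.06.81 is 0.5% + €2.17/kg.
5440.06.81 has an FTA preferential rate, but origin Tyrara is not Naresta; base rate stands.
Additional duty on 5440.06.81 from Tyrara: +56.4%. Applied ad valorem rate: 0.5% + 56.4% = 56.9%.
Duty = €503,077.40 × 56.9% + 2,270 × €2.17 = €291,176.94.
Line 2 (2399.87.70, Naresta, 8,373 units, €810,004.02):
Code 2399.87.70 is under a tariff-rate quota (threshold 4,361 units). In-quota: 4,361 units at 1%; over-quota: 4,012 units at 26%.
Pro-rata value split: in-quota = €810,004.02 × 4,361/8,373 = €421,883.14; over-quota = €810,004.02 − €421,883.14 = €388,120.88.
In-quota duty = €421,883.14 × 1% = €4,218.83. Over-quota duty = €388,120.88 × 26% = €100,911.43.
Line duty = €4,218.83 + €100,911.43 = €105,130.26.
Line 3 (6935.07.65, Naresta, 2,657 kg, €489,499.11):
Base rate for 6935.07.65 is 11%.
Origin Naresta qualifies under the Astar–Naresta agreement and 6935.07.65 is covered: preferential rate 8.5% applies instead.
Duty = €489,499.11 × 8.5% = €41,607.42.
Total = €291,176.94 + €105,130.26 + €41,607.42 = €437,914.62.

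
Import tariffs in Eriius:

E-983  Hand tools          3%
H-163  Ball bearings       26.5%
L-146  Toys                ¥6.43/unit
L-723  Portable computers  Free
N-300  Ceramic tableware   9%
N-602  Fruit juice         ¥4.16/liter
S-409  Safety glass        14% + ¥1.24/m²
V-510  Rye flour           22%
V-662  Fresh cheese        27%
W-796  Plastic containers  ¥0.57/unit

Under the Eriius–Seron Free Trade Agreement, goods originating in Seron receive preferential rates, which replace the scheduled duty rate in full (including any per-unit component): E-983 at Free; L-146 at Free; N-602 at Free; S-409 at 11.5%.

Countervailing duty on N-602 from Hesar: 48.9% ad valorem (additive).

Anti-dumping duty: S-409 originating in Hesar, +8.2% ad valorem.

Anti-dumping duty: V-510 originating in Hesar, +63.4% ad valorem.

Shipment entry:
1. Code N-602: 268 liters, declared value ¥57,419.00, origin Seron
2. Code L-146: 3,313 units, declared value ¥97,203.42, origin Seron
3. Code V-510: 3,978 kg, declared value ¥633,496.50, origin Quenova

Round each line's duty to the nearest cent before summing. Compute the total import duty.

¥139,369.23

Line 1 (N-602, Seron, 268 liters, ¥57,419.00):
Base rate for N-602 is ¥4.16/liter.
Origin Seron qualifies under the Eriius–Seron agreement and N-602 is covered: preferential rate Free applies instead.
The additional-duty order on N-602 targets Hesar, not Seron; it does not apply.
Duty = ¥57,419.00 × 0% = ¥0.00.
Line 2 (L-146, Seron, 3,313 units, ¥97,203.42):
Base rate for L-146 is ¥6.43/unit.
Origin Seron qualifies under the Eriius–Seron agreement and L-146 is covered: preferential rate Free applies instead.
Duty = ¥97,203.42 × 0% = ¥0.00.
Line 3 (V-510, Quenova, 3,978 kg, ¥633,496.50):
Base rate for V-510 is 22%.
The additional-duty order on V-510 targets Hesar, not Quenova; it does not apply.
Duty = ¥633,496.50 × 22% = ¥139,369.23.
Total = ¥0.00 + ¥0.00 + ¥139,369.23 = ¥139,369.23.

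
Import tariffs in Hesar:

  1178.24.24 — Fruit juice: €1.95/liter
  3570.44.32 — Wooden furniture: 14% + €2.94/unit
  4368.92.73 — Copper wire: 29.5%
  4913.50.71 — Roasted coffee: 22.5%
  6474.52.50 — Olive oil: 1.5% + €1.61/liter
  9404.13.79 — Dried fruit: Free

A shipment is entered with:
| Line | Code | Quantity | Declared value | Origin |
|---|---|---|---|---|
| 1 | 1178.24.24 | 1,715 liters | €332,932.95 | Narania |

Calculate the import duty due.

Line 1 (1178.24.24, Narania, 1,715 liters, €332,932.95):
Base rate for 1178.24.24 is €1.95/liter.
Duty = 1,715 × €1.95 = €3,344.25.

€3,344.25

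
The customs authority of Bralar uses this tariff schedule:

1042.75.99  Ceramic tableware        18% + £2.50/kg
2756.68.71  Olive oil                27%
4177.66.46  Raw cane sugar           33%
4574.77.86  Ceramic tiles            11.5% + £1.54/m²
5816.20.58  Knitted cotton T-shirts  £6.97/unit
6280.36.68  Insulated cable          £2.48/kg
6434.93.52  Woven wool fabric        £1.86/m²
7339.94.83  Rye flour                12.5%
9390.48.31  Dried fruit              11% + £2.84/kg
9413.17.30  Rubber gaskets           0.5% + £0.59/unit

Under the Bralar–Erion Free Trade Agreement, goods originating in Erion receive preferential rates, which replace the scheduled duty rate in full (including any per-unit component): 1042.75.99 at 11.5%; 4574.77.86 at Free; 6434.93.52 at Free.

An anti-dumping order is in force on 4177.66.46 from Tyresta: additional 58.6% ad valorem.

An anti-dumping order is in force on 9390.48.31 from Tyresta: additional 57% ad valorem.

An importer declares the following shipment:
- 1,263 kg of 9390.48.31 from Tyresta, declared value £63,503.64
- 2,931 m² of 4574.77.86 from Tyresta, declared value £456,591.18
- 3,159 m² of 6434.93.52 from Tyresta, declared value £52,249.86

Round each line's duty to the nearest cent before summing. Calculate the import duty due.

Line 1 (9390.48.31, Tyresta, 1,263 kg, £63,503.64):
Base rate for 9390.48.31 is 11% + £2.84/kg.
Additional duty on 9390.48.31 from Tyresta: +57%. Applied ad valorem rate: 11% + 57% = 68%.
Duty = £63,503.64 × 68% + 1,263 × £2.84 = £46,769.40.
Line 2 (4574.77.86, Tyresta, 2,931 m², £456,591.18):
Base rate for 4574.77.86 is 11.5% + £1.54/m².
4574.77.86 has an FTA preferential rate, but origin Tyresta is not Erion; base rate stands.
Duty = £456,591.18 × 11.5% + 2,931 × £1.54 = £57,021.73.
Line 3 (6434.93.52, Tyresta, 3,159 m², £52,249.86):
Base rate for 6434.93.52 is £1.86/m².
6434.93.52 has an FTA preferential rate, but origin Tyresta is not Erion; base rate stands.
Duty = 3,159 × £1.86 = £5,875.74.
Total = £46,769.40 + £57,021.73 + £5,875.74 = £109,666.87.

£109,666.87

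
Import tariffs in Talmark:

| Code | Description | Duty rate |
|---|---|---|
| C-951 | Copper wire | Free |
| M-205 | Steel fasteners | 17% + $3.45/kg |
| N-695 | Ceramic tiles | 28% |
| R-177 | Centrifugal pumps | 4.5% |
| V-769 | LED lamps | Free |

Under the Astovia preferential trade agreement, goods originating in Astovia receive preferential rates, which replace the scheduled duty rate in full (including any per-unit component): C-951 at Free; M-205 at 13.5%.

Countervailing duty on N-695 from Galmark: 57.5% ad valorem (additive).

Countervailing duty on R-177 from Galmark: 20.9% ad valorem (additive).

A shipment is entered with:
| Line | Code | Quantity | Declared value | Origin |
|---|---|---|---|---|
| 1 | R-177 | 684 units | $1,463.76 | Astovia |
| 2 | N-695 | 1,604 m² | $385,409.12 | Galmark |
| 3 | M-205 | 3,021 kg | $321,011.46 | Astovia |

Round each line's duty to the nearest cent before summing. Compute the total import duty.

Line 1 (R-177, Astovia, 684 units, $1,463.76):
Base rate for R-177 is 4.5%.
Origin Astovia is the FTA partner but R-177 is not on the preference list; base rate stands.
The additional-duty order on R-177 targets Galmark, not Astovia; it does not apply.
Duty = $1,463.76 × 4.5% = $65.87.
Line 2 (N-695, Galmark, 1,604 m², $385,409.12):
Base rate for N-695 is 28%.
Additional duty on N-695 from Galmark: +57.5%. Applied ad valorem rate: 28% + 57.5% = 85.5%.
Duty = $385,409.12 × 85.5% = $329,524.80.
Line 3 (M-205, Astovia, 3,021 kg, $321,011.46):
Base rate for M-205 is 17% + $3.45/kg.
Origin Astovia qualifies under the Talmark–Astovia agreement and M-205 is covered: preferential rate 13.5% applies instead.
Duty = $321,011.46 × 13.5% = $43,336.55.
Total = $65.87 + $329,524.80 + $43,336.55 = $372,927.22.

$372,927.22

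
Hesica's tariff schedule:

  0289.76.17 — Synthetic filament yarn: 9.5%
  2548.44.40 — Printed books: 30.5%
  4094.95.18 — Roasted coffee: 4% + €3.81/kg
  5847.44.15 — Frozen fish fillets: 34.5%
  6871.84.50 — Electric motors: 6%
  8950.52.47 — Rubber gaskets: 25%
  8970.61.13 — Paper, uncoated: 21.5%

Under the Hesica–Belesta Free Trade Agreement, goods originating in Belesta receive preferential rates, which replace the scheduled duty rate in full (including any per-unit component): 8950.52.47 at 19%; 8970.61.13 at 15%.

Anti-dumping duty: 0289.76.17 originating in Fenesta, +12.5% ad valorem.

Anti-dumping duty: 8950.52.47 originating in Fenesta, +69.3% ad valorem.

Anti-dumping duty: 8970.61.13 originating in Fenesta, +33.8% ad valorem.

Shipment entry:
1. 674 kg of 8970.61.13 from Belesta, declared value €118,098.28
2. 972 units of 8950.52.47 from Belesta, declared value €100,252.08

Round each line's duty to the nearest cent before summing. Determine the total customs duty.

€36,762.64

Line 1 (8970.61.13, Belesta, 674 kg, €118,098.28):
Base rate for 8970.61.13 is 21.5%.
Origin Belesta qualifies under the Hesica–Belesta agreement and 8970.61.13 is covered: preferential rate 15% applies instead.
The additional-duty order on 8970.61.13 targets Fenesta, not Belesta; it does not apply.
Duty = €118,098.28 × 15% = €17,714.74.
Line 2 (8950.52.47, Belesta, 972 units, €100,252.08):
Base rate for 8950.52.47 is 25%.
Origin Belesta qualifies under the Hesica–Belesta agreement and 8950.52.47 is covered: preferential rate 19% applies instead.
The additional-duty order on 8950.52.47 targets Fenesta, not Belesta; it does not apply.
Duty = €100,252.08 × 19% = €19,047.90.
Total = €17,714.74 + €19,047.90 = €36,762.64.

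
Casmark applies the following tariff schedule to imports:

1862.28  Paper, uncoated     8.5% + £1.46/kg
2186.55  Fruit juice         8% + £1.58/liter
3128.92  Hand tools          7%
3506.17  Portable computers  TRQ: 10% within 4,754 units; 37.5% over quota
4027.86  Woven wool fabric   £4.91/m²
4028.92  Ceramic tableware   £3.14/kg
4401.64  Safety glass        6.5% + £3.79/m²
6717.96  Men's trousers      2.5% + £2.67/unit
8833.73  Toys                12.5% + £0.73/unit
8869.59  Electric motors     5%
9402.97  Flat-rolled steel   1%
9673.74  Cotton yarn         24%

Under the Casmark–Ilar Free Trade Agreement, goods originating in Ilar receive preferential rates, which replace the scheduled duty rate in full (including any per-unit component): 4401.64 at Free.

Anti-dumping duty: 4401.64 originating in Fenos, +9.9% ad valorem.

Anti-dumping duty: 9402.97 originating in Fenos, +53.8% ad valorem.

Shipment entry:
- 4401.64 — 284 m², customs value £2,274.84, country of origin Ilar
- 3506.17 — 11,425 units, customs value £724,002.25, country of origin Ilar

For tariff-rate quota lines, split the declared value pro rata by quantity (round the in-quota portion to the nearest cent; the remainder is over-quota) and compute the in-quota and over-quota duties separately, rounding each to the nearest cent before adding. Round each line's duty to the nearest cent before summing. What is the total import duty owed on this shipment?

Line 1 (4401.64, Ilar, 284 m², £2,274.84):
Base rate for 4401.64 is 6.5% + £3.79/m².
Origin Ilar qualifies under the Casmark–Ilar agreement and 4401.64 is covered: preferential rate Free applies instead.
The additional-duty order on 4401.64 targets Fenos, not Ilar; it does not apply.
Duty = £2,274.84 × 0% = £0.00.
Line 2 (3506.17, Ilar, 11,425 units, £724,002.25):
Code 3506.17 is under a tariff-rate quota (threshold 4,754 units). In-quota: 4,754 units at 10%; over-quota: 6,671 units at 37.5%.
Pro-rata value split: in-quota = £724,002.25 × 4,754/11,425 = £301,260.98; over-quota = £724,002.25 − £301,260.98 = £422,741.27.
In-quota duty = £301,260.98 × 10% = £30,126.10. Over-quota duty = £422,741.27 × 37.5% = £158,527.98.
Line duty = £30,126.10 + £158,527.98 = £188,654.08.
Total = £0.00 + £188,654.08 = £188,654.08.

£188,654.08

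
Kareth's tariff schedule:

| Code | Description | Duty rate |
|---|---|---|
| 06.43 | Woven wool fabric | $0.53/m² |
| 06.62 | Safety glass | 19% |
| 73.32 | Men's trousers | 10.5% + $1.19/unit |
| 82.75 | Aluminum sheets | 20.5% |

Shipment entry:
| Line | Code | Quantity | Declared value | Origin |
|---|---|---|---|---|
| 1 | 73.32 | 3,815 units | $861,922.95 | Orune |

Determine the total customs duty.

$95,041.76

Line 1 (73.32, Orune, 3,815 units, $861,922.95):
Base rate for 73.32 is 10.5% + $1.19/unit.
Duty = $861,922.95 × 10.5% + 3,815 × $1.19 = $95,041.76.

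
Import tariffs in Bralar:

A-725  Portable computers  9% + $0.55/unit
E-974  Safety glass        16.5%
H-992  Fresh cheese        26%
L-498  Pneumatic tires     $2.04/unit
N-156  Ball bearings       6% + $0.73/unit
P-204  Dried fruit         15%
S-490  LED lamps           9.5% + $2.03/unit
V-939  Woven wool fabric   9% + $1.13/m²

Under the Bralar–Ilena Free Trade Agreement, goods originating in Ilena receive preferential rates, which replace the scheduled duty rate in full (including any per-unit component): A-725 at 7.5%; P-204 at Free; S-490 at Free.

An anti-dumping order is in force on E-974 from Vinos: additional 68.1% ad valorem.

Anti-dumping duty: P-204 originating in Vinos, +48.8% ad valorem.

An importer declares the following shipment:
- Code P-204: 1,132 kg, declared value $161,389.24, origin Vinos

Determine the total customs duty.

$102,966.34

Line 1 (P-204, Vinos, 1,132 kg, $161,389.24):
Base rate for P-204 is 15%.
P-204 has an FTA preferential rate, but origin Vinos is not Ilena; base rate stands.
Additional duty on P-204 from Vinos: +48.8%. Applied ad valorem rate: 15% + 48.8% = 63.8%.
Duty = $161,389.24 × 63.8% = $102,966.34.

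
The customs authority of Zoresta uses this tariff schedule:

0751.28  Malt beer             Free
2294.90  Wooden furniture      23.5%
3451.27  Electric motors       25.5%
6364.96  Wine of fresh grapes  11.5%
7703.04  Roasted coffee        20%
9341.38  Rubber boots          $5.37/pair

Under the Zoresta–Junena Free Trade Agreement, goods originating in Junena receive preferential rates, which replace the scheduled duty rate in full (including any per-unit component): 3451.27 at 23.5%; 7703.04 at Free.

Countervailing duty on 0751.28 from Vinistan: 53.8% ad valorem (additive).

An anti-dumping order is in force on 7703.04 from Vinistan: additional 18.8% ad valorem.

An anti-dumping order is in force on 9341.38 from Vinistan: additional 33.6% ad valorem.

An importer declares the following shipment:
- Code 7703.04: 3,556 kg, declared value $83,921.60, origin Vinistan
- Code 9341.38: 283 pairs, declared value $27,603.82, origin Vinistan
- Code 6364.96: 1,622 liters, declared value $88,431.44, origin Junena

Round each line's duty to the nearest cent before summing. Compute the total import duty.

Line 1 (7703.04, Vinistan, 3,556 kg, $83,921.60):
Base rate for 7703.04 is 20%.
7703.04 has an FTA preferential rate, but origin Vinistan is not Junena; base rate stands.
Additional duty on 7703.04 from Vinistan: +18.8%. Applied ad valorem rate: 20% + 18.8% = 38.8%.
Duty = $83,921.60 × 38.8% = $32,561.58.
Line 2 (9341.38, Vinistan, 283 pairs, $27,603.82):
Base rate for 9341.38 is $5.37/pair.
Additional duty on 9341.38 from Vinistan: +33.6% ad valorem. Applied ad valorem rate = 33.6%.
Duty = $27,603.82 × 33.6% + 283 × $5.37 = $10,794.59.
Line 3 (6364.96, Junena, 1,622 liters, $88,431.44):
Base rate for 6364.96 is 11.5%.
Origin Junena is the FTA partner but 6364.96 is not on the preference list; base rate stands.
Duty = $88,431.44 × 11.5% = $10,169.62.
Total = $32,561.58 + $10,794.59 + $10,169.62 = $53,525.79.

$53,525.79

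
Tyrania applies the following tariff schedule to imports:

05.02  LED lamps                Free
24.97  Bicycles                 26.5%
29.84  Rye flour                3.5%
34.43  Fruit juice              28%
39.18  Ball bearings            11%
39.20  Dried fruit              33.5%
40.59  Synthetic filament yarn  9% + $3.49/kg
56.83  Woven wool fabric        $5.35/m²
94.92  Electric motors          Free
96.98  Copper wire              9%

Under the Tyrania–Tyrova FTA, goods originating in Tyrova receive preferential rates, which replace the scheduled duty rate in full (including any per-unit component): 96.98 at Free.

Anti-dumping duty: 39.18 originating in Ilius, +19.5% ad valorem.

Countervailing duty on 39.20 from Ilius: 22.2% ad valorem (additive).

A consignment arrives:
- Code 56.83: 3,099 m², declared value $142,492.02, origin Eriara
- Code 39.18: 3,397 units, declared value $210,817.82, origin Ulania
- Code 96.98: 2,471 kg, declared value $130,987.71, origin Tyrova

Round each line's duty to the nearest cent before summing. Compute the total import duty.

$39,769.61

Line 1 (56.83, Eriara, 3,099 m², $142,492.02):
Base rate for 56.83 is $5.35/m².
Duty = 3,099 × $5.35 = $16,579.65.
Line 2 (39.18, Ulania, 3,397 units, $210,817.82):
Base rate for 39.18 is 11%.
The additional-duty order on 39.18 targets Ilius, not Ulania; it does not apply.
Duty = $210,817.82 × 11% = $23,189.96.
Line 3 (96.98, Tyrova, 2,471 kg, $130,987.71):
Base rate for 96.98 is 9%.
Origin Tyrova qualifies under the Tyrania–Tyrova agreement and 96.98 is covered: preferential rate Free applies instead.
Duty = $130,987.71 × 0% = $0.00.
Total = $16,579.65 + $23,189.96 + $0.00 = $39,769.61.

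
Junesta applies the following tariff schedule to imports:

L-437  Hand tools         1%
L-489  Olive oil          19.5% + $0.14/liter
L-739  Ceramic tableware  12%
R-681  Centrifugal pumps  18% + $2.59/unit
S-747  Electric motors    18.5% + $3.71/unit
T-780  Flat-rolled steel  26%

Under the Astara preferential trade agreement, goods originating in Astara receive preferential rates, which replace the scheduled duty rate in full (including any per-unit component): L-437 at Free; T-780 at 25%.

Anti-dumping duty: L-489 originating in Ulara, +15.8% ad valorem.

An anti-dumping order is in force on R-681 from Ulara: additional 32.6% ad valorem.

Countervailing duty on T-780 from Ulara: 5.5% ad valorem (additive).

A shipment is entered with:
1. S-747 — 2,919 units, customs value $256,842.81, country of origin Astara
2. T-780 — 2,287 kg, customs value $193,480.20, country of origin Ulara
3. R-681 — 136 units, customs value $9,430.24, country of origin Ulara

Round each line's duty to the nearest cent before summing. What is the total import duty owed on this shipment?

$124,415.61

Line 1 (S-747, Astara, 2,919 units, $256,842.81):
Base rate for S-747 is 18.5% + $3.71/unit.
Origin Astara is the FTA partner but S-747 is not on the preference list; base rate stands.
Duty = $256,842.81 × 18.5% + 2,919 × $3.71 = $58,345.41.
Line 2 (T-780, Ulara, 2,287 kg, $193,480.20):
Base rate for T-780 is 26%.
T-780 has an FTA preferential rate, but origin Ulara is not Astara; base rate stands.
Additional duty on T-780 from Ulara: +5.5%. Applied ad valorem rate: 26% + 5.5% = 31.5%.
Duty = $193,480.20 × 31.5% = $60,946.26.
Line 3 (R-681, Ulara, 136 units, $9,430.24):
Base rate for R-681 is 18% + $2.59/unit.
Additional duty on R-681 from Ulara: +32.6%. Applied ad valorem rate: 18% + 32.6% = 50.6%.
Duty = $9,430.24 × 50.6% + 136 × $2.59 = $5,123.94.
Total = $58,345.41 + $60,946.26 + $5,123.94 = $124,415.61.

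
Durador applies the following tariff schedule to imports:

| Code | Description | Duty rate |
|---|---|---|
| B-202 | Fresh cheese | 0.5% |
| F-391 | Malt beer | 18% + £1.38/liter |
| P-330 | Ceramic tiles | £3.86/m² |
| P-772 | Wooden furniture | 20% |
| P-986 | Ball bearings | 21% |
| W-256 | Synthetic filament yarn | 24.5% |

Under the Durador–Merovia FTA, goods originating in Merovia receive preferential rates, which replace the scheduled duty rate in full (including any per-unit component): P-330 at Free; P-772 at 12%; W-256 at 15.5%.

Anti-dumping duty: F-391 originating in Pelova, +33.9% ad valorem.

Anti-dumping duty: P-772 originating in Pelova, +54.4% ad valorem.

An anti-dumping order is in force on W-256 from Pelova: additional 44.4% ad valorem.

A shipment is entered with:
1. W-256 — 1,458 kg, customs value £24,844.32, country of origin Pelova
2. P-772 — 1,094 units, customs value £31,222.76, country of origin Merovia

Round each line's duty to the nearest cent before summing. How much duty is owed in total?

Line 1 (W-256, Pelova, 1,458 kg, £24,844.32):
Base rate for W-256 is 24.5%.
W-256 has an FTA preferential rate, but origin Pelova is not Merovia; base rate stands.
Additional duty on W-256 from Pelova: +44.4%. Applied ad valorem rate: 24.5% + 44.4% = 68.9%.
Duty = £24,844.32 × 68.9% = £17,117.74.
Line 2 (P-772, Merovia, 1,094 units, £31,222.76):
Base rate for P-772 is 20%.
Origin Merovia qualifies under the Durador–Merovia agreement and P-772 is covered: preferential rate 12% applies instead.
The additional-duty order on P-772 targets Pelova, not Merovia; it does not apply.
Duty = £31,222.76 × 12% = £3,746.73.
Total = £17,117.74 + £3,746.73 = £20,864.47.

£20,864.47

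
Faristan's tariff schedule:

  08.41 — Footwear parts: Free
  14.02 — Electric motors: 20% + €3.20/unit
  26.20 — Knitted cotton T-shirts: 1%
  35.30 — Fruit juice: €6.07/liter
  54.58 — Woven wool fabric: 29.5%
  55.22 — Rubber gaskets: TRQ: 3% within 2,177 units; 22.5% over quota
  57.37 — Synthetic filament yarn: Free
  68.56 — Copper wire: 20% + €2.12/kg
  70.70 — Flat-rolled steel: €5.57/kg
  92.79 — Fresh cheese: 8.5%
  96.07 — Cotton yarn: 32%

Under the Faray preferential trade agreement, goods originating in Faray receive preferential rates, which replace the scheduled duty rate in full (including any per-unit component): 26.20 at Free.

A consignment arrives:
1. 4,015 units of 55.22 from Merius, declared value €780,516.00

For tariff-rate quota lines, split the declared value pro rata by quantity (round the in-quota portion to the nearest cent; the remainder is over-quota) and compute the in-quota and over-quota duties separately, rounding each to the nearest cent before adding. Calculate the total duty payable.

Line 1 (55.22, Merius, 4,015 units, €780,516.00):
Code 55.22 is under a tariff-rate quota (threshold 2,177 units). In-quota: 2,177 units at 3%; over-quota: 1,838 units at 22.5%.
Pro-rata value split: in-quota = €780,516.00 × 2,177/4,015 = €423,208.80; over-quota = €780,516.00 − €423,208.80 = €357,307.20.
In-quota duty = €423,208.80 × 3% = €12,696.26. Over-quota duty = €357,307.20 × 22.5% = €80,394.12.
Line duty = €12,696.26 + €80,394.12 = €93,090.38.

€93,090.38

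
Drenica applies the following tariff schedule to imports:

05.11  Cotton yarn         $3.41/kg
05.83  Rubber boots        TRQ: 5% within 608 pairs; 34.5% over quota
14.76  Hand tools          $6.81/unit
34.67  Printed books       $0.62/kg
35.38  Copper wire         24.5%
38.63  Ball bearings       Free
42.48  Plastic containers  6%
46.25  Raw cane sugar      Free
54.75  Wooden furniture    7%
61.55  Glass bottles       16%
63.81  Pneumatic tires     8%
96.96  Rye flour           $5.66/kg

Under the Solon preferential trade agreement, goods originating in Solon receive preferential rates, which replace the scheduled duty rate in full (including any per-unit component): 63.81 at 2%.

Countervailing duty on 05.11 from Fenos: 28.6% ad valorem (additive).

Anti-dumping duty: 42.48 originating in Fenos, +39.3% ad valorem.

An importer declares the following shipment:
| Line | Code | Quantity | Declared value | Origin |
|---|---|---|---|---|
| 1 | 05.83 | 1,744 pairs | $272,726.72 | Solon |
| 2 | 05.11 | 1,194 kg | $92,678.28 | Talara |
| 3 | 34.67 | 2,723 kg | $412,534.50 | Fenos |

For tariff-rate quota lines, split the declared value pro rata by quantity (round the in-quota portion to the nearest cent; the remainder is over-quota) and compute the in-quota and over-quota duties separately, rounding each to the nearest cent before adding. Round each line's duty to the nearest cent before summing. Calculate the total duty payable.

Line 1 (05.83, Solon, 1,744 pairs, $272,726.72):
Code 05.83 is under a tariff-rate quota (threshold 608 pairs). In-quota: 608 pairs at 5%; over-quota: 1,136 pairs at 34.5%.
Pro-rata value split: in-quota = $272,726.72 × 608/1,744 = $95,079.04; over-quota = $272,726.72 − $95,079.04 = $177,647.68.
In-quota duty = $95,079.04 × 5% = $4,753.95. Over-quota duty = $177,647.68 × 34.5% = $61,288.45.
Line duty = $4,753.95 + $61,288.45 = $66,042.40.
Line 2 (05.11, Talara, 1,194 kg, $92,678.28):
Base rate for 05.11 is $3.41/kg.
The additional-duty order on 05.11 targets Fenos, not Talara; it does not apply.
Duty = 1,194 × $3.41 = $4,071.54.
Line 3 (34.67, Fenos, 2,723 kg, $412,534.50):
Base rate for 34.67 is $0.62/kg.
Duty = 2,723 × $0.62 = $1,688.26.
Total = $66,042.40 + $4,071.54 + $1,688.26 = $71,802.20.

$71,802.20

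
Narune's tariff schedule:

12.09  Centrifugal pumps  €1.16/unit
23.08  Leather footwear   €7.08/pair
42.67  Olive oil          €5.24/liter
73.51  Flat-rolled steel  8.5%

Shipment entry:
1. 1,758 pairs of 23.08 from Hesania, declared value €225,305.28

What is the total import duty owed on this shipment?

Line 1 (23.08, Hesania, 1,758 pairs, €225,305.28):
Base rate for 23.08 is €7.08/pair.
Duty = 1,758 × €7.08 = €12,446.64.

€12,446.64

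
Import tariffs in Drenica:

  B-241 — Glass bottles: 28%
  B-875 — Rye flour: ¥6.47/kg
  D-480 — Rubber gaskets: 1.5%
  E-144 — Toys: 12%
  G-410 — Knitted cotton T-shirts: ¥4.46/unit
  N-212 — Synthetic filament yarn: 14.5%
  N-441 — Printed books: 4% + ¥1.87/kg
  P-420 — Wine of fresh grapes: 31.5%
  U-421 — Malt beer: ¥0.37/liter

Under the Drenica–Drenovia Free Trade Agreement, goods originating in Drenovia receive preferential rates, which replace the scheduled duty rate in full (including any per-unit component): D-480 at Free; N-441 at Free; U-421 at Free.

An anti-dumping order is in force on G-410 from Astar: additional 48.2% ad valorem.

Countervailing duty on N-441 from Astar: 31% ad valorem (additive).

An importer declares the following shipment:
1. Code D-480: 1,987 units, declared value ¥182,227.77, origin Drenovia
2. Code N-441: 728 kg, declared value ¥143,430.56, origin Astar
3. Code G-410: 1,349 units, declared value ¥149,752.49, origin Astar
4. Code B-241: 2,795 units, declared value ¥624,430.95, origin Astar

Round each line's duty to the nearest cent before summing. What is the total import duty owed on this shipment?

Line 1 (D-480, Drenovia, 1,987 units, ¥182,227.77):
Base rate for D-480 is 1.5%.
Origin Drenovia qualifies under the Drenica–Drenovia agreement and D-480 is covered: preferential rate Free applies instead.
Duty = ¥182,227.77 × 0% = ¥0.00.
Line 2 (N-441, Astar, 728 kg, ¥143,430.56):
Base rate for N-441 is 4% + ¥1.87/kg.
N-441 has an FTA preferential rate, but origin Astar is not Drenovia; base rate stands.
Additional duty on N-441 from Astar: +31%. Applied ad valorem rate: 4% + 31% = 35%.
Duty = ¥143,430.56 × 35% + 728 × ¥1.87 = ¥51,562.06.
Line 3 (G-410, Astar, 1,349 units, ¥149,752.49):
Base rate for G-410 is ¥4.46/unit.
Additional duty on G-410 from Astar: +48.2% ad valorem. Applied ad valorem rate = 48.2%.
Duty = ¥149,752.49 × 48.2% + 1,349 × ¥4.46 = ¥78,197.24.
Line 4 (B-241, Astar, 2,795 units, ¥624,430.95):
Base rate for B-241 is 28%.
Duty = ¥624,430.95 × 28% = ¥174,840.67.
Total = ¥0.00 + ¥51,562.06 + ¥78,197.24 + ¥174,840.67 = ¥304,599.97.

¥304,599.97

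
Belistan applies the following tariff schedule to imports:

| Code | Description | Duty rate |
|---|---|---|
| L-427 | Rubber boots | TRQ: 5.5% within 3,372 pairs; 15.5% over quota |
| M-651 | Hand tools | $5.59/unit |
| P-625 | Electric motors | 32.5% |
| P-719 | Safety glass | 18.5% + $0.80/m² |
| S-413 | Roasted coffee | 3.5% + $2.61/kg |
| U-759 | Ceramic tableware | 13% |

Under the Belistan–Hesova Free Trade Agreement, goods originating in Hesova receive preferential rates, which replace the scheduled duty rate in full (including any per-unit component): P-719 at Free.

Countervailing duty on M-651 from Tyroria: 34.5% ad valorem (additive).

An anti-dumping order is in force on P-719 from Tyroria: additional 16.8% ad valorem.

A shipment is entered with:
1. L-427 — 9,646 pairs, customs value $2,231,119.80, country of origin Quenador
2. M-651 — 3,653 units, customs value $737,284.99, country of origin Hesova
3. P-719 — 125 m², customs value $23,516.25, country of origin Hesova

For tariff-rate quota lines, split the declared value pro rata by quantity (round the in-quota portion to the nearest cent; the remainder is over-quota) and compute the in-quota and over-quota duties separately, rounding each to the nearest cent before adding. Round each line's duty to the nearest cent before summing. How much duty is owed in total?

Line 1 (L-427, Quenador, 9,646 pairs, $2,231,119.80):
Code L-427 is under a tariff-rate quota (threshold 3,372 pairs). In-quota: 3,372 pairs at 5.5%; over-quota: 6,274 pairs at 15.5%.
Pro-rata value split: in-quota = $2,231,119.80 × 3,372/9,646 = $779,943.60; over-quota = $2,231,119.80 − $779,943.60 = $1,451,176.20.
In-quota duty = $779,943.60 × 5.5% = $42,896.90. Over-quota duty = $1,451,176.20 × 15.5% = $224,932.31.
Line duty = $42,896.90 + $224,932.31 = $267,829.21.
Line 2 (M-651, Hesova, 3,653 units, $737,284.99):
Base rate for M-651 is $5.59/unit.
Origin Hesova is the FTA partner but M-651 is not on the preference list; base rate stands.
The additional-duty order on M-651 targets Tyroria, not Hesova; it does not apply.
Duty = 3,653 × $5.59 = $20,420.27.
Line 3 (P-719, Hesova, 125 m², $23,516.25):
Base rate for P-719 is 18.5% + $0.80/m².
Origin Hesova qualifies under the Belistan–Hesova agreement and P-719 is covered: preferential rate Free applies instead.
The additional-duty order on P-719 targets Tyroria, not Hesova; it does not apply.
Duty = $23,516.25 × 0% = $0.00.
Total = $267,829.21 + $20,420.27 + $0.00 = $288,249.48.

$288,249.48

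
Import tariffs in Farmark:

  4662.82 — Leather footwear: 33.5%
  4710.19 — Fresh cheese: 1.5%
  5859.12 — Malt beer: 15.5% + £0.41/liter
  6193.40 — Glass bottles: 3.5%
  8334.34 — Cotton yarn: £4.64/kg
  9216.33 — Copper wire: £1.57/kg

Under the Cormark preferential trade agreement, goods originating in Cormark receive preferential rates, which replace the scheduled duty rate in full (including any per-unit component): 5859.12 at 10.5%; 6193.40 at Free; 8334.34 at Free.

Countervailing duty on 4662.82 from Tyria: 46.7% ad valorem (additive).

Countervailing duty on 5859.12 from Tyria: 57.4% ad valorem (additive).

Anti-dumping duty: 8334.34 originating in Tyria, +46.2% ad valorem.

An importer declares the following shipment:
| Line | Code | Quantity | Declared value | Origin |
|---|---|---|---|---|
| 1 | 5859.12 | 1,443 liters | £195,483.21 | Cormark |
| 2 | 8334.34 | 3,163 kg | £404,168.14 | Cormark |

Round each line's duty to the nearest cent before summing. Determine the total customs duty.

Line 1 (5859.12, Cormark, 1,443 liters, £195,483.21):
Base rate for 5859.12 is 15.5% + £0.41/liter.
Origin Cormark qualifies under the Farmark–Cormark agreement and 5859.12 is covered: preferential rate 10.5% applies instead.
The additional-duty order on 5859.12 targets Tyria, not Cormark; it does not apply.
Duty = £195,483.21 × 10.5% = £20,525.74.
Line 2 (8334.34, Cormark, 3,163 kg, £404,168.14):
Base rate for 8334.34 is £4.64/kg.
Origin Cormark qualifies under the Farmark–Cormark agreement and 8334.34 is covered: preferential rate Free applies instead.
The additional-duty order on 8334.34 targets Tyria, not Cormark; it does not apply.
Duty = £404,168.14 × 0% = £0.00.
Total = £20,525.74 + £0.00 = £20,525.74.

£20,525.74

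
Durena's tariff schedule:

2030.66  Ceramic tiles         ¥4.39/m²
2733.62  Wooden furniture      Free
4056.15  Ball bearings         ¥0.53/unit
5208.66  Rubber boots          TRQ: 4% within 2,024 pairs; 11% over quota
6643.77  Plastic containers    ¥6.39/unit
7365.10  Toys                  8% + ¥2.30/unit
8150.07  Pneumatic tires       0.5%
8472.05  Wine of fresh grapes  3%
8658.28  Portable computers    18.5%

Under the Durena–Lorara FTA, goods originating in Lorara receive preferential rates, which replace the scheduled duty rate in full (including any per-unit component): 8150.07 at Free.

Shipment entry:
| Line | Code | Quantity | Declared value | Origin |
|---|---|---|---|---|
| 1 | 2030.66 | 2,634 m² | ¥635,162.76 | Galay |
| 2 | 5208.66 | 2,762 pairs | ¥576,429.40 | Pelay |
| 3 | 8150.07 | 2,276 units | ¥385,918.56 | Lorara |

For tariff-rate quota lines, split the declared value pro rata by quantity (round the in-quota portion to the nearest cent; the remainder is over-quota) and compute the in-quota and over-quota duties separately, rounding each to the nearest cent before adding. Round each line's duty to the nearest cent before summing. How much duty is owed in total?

¥45,401.88

Line 1 (2030.66, Galay, 2,634 m², ¥635,162.76):
Base rate for 2030.66 is ¥4.39/m².
Duty = 2,634 × ¥4.39 = ¥11,563.26.
Line 2 (5208.66, Pelay, 2,762 pairs, ¥576,429.40):
Code 5208.66 is under a tariff-rate quota (threshold 2,024 pairs). In-quota: 2,024 pairs at 4%; over-quota: 738 pairs at 11%.
Pro-rata value split: in-quota = ¥576,429.40 × 2,024/2,762 = ¥422,408.80; over-quota = ¥576,429.40 − ¥422,408.80 = ¥154,020.60.
In-quota duty = ¥422,408.80 × 4% = ¥16,896.35. Over-quota duty = ¥154,020.60 × 11% = ¥16,942.27.
Line duty = ¥16,896.35 + ¥16,942.27 = ¥33,838.62.
Line 3 (8150.07, Lorara, 2,276 units, ¥385,918.56):
Base rate for 8150.07 is 0.5%.
Origin Lorara qualifies under the Durena–Lorara agreement and 8150.07 is covered: preferential rate Free applies instead.
Duty = ¥385,918.56 × 0% = ¥0.00.
Total = ¥11,563.26 + ¥33,838.62 + ¥0.00 = ¥45,401.88.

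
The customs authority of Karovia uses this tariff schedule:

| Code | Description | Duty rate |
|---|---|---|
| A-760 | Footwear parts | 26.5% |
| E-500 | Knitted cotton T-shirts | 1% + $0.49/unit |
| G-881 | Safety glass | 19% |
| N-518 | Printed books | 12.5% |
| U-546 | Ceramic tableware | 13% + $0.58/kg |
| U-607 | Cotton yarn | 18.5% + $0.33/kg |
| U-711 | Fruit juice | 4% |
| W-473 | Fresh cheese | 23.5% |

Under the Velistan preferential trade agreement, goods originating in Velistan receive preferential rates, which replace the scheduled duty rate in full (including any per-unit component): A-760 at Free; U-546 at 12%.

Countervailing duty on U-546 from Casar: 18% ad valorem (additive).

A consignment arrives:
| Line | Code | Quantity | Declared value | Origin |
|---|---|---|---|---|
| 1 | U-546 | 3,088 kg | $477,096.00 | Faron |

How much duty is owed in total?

$63,813.52

Line 1 (U-546, Faron, 3,088 kg, $477,096.00):
Base rate for U-546 is 13% + $0.58/kg.
U-546 has an FTA preferential rate, but origin Faron is not Velistan; base rate stands.
The additional-duty order on U-546 targets Casar, not Faron; it does not apply.
Duty = $477,096.00 × 13% + 3,088 × $0.58 = $63,813.52.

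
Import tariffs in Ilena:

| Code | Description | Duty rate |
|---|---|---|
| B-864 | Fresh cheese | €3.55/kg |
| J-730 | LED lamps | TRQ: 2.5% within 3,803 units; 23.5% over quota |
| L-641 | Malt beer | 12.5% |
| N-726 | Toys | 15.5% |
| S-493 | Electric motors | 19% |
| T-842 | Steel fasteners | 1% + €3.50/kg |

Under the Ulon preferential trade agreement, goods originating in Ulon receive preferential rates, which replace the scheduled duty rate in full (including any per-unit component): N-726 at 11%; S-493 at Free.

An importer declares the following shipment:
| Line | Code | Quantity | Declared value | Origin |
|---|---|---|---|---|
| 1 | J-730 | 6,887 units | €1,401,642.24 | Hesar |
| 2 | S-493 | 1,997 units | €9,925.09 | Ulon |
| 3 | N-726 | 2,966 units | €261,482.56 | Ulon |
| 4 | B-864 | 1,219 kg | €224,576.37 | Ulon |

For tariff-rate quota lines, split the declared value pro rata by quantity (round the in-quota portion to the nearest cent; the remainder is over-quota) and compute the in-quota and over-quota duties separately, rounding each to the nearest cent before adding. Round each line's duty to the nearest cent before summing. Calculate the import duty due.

€199,939.27

Line 1 (J-730, Hesar, 6,887 units, €1,401,642.24):
Code J-730 is under a tariff-rate quota (threshold 3,803 units). In-quota: 3,803 units at 2.5%; over-quota: 3,084 units at 23.5%.
Pro-rata value split: in-quota = €1,401,642.24 × 3,803/6,887 = €773,986.56; over-quota = €1,401,642.24 − €773,986.56 = €627,655.68.
In-quota duty = €773,986.56 × 2.5% = €19,349.66. Over-quota duty = €627,655.68 × 23.5% = €147,499.08.
Line duty = €19,349.66 + €147,499.08 = €166,848.74.
Line 2 (S-493, Ulon, 1,997 units, €9,925.09):
Base rate for S-493 is 19%.
Origin Ulon qualifies under the Ilena–Ulon agreement and S-493 is covered: preferential rate Free applies instead.
Duty = €9,925.09 × 0% = €0.00.
Line 3 (N-726, Ulon, 2,966 units, €261,482.56):
Base rate for N-726 is 15.5%.
Origin Ulon qualifies under the Ilena–Ulon agreement and N-726 is covered: preferential rate 11% applies instead.
Duty = €261,482.56 × 11% = €28,763.08.
Line 4 (B-864, Ulon, 1,219 kg, €224,576.37):
Base rate for B-864 is €3.55/kg.
Origin Ulon is the FTA partner but B-864 is not on the preference list; base rate stands.
Duty = 1,219 × €3.55 = €4,327.45.
Total = €166,848.74 + €0.00 + €28,763.08 + €4,327.45 = €199,939.27.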